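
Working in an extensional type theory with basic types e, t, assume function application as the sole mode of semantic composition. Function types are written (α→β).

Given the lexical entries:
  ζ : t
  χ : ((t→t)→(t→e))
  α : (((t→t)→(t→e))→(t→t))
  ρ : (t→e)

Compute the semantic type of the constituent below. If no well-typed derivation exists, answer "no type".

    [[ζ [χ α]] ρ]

[χ α] — α of type (((t→t)→(t→e))→(t→t)) combines with χ of type ((t→t)→(t→e)): type (t→t).
[ζ [χ α]] — [χ α] of type (t→t) combines with ζ of type t: type t.
[[ζ [χ α]] ρ] — ρ of type (t→e) combines with [ζ [χ α]] of type t: type e.

e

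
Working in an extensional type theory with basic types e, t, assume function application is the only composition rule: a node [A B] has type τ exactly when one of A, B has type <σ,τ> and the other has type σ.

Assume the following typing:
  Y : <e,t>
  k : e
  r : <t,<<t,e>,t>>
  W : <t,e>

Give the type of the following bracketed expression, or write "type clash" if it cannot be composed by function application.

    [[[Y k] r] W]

[Y k]: <e,t> applied to e yields t.
[[Y k] r]: <t,<<t,e>,t>> applied to t yields <<t,e>,t>.
[[[Y k] r] W]: <<t,e>,t> applied to <t,e> yields t.

t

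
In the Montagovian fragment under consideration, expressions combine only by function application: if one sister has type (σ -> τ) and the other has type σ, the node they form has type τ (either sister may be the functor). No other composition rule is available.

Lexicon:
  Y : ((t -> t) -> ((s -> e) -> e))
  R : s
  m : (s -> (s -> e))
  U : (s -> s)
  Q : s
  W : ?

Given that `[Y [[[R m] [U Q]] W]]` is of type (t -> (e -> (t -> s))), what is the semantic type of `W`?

For [Y [[[R m] [U Q]] W]] to have type (t -> (e -> (t -> s))) with Y of type ((t -> t) -> ((s -> e) -> e)), [[[R m] [U Q]] W] must be the function: [[[R m] [U Q]] W] : (((t -> t) -> ((s -> e) -> e)) -> (t -> (e -> (t -> s)))).
For [[[R m] [U Q]] W] to have type (((t -> t) -> ((s -> e) -> e)) -> (t -> (e -> (t -> s)))) with [[R m] [U Q]] of type e, W must be the function: W : (e -> (((t -> t) -> ((s -> e) -> e)) -> (t -> (e -> (t -> s))))).

(e -> (((t -> t) -> ((s -> e) -> e)) -> (t -> (e -> (t -> s)))))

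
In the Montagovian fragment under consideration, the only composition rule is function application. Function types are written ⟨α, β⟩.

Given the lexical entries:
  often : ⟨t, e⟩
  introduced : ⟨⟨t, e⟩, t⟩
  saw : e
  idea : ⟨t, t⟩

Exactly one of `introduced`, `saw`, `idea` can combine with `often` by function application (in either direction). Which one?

introduced

introduced — combines: introduced : ⟨⟨t, e⟩, t⟩ takes often : ⟨t, e⟩ as argument, giving t.
saw : e — neither side's domain matches the other.
idea : ⟨t, t⟩ — neither side's domain matches the other.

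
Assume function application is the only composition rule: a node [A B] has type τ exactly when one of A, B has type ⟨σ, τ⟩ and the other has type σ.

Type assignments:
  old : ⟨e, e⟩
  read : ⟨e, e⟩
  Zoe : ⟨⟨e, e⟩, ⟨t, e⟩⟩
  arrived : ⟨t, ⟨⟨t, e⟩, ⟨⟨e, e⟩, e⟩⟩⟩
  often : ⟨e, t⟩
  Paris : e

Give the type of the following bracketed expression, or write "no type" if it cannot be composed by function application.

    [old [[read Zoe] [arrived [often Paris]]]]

e

[read Zoe]: ⟨⟨e, e⟩, ⟨t, e⟩⟩ applied to ⟨e, e⟩ yields ⟨t, e⟩.
[often Paris]: ⟨e, t⟩ applied to e yields t.
[arrived [often Paris]]: ⟨t, ⟨⟨t, e⟩, ⟨⟨e, e⟩, e⟩⟩⟩ applied to t yields ⟨⟨t, e⟩, ⟨⟨e, e⟩, e⟩⟩.
[[read Zoe] [arrived [often Paris]]]: ⟨⟨t, e⟩, ⟨⟨e, e⟩, e⟩⟩ applied to ⟨t, e⟩ yields ⟨⟨e, e⟩, e⟩.
[old [[read Zoe] [arrived [often Paris]]]]: ⟨⟨e, e⟩, e⟩ applied to ⟨e, e⟩ yields e.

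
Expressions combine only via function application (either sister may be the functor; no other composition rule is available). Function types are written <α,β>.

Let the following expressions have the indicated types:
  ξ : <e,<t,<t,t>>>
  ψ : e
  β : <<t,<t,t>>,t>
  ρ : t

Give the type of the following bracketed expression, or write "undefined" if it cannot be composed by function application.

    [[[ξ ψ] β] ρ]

At [ξ ψ], ξ : <e,<t,<t,t>>> takes ψ : e, giving <t,<t,t>>.
At [[ξ ψ] β], β : <<t,<t,t>>,t> takes [ξ ψ] : <t,<t,t>>, giving t.
At [[[ξ ψ] β] ρ]: neither t nor t can take the other as argument; the node is ill-typed.

undefined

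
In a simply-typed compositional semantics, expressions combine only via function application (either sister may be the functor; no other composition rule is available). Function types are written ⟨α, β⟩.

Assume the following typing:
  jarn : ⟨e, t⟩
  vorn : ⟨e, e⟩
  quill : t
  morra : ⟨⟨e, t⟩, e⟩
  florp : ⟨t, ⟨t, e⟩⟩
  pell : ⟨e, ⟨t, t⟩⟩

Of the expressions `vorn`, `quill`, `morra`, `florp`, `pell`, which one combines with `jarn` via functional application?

morra

vorn : ⟨e, e⟩ — does not combine with jarn.
quill : t — does not combine with jarn.
morra — combines: morra : ⟨⟨e, t⟩, e⟩ takes jarn : ⟨e, t⟩ as argument, giving e.
florp : ⟨t, ⟨t, e⟩⟩ — does not combine with jarn.
pell : ⟨e, ⟨t, t⟩⟩ — does not combine with jarn.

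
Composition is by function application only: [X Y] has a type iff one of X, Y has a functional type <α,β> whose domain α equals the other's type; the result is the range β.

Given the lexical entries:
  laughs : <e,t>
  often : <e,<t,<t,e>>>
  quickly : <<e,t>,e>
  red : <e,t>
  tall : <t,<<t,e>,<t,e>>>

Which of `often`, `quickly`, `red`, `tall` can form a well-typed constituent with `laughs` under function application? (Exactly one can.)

often : <e,<t,<t,e>>> — no; laughs wants e, and often wants e.
quickly — combines: quickly : <<e,t>,e> takes laughs : <e,t> as argument, giving e.
red : <e,t> — no; laughs wants e, and red wants e.
tall : <t,<<t,e>,<t,e>>> — no; laughs wants e, and tall wants t.

quickly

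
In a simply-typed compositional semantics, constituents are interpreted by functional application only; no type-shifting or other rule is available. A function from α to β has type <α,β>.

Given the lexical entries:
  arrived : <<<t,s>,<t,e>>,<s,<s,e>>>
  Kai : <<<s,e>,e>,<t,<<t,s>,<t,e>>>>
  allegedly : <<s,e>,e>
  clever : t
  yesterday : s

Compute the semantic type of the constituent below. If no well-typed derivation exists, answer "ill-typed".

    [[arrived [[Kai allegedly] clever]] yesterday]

[Kai allegedly]: functor Kai : <<<s,e>,e>,<t,<<t,s>,<t,e>>>>, argument allegedly : <<s,e>,e>; result <t,<<t,s>,<t,e>>>.
[[Kai allegedly] clever]: functor [Kai allegedly] : <t,<<t,s>,<t,e>>>, argument clever : t; result <<t,s>,<t,e>>.
[arrived [[Kai allegedly] clever]]: functor arrived : <<<t,s>,<t,e>>,<s,<s,e>>>, argument [[Kai allegedly] clever] : <<t,s>,<t,e>>; result <s,<s,e>>.
[[arrived [[Kai allegedly] clever]] yesterday]: functor [arrived [[Kai allegedly] clever]] : <s,<s,e>>, argument yesterday : s; result <s,e>.

<s,e>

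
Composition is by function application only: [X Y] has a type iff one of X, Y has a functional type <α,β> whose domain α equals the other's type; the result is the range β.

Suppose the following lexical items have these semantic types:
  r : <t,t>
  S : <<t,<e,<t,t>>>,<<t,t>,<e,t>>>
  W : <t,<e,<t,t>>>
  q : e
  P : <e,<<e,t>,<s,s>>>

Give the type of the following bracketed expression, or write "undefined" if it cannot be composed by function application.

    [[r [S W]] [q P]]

<s,s>

[S W]: S is <<t,<e,<t,t>>>,<<t,t>,<e,t>>>, W is <t,<e,<t,t>>>; result <<t,t>,<e,t>>.
[r [S W]]: [S W] is <<t,t>,<e,t>>, r is <t,t>; result <e,t>.
[q P]: P is <e,<<e,t>,<s,s>>>, q is e; result <<e,t>,<s,s>>.
[[r [S W]] [q P]]: [q P] is <<e,t>,<s,s>>, [r [S W]] is <e,t>; result <s,s>.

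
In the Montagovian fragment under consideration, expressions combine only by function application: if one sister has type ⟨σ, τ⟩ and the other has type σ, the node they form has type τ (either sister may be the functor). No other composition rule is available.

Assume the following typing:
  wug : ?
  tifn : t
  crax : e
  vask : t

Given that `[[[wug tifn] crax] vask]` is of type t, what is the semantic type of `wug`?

⟨t, ⟨e, ⟨t, t⟩⟩⟩

[[[wug tifn] crax] vask] must have type t. The sister vask has type t; that is not a function onto t, so [[wug tifn] crax] must be the functor, of type ⟨t, t⟩.
[[wug tifn] crax] must have type ⟨t, t⟩. The sister crax has type e; that is not a function onto ⟨t, t⟩, so [wug tifn] must be the functor, of type ⟨e, ⟨t, t⟩⟩.
[wug tifn] must have type ⟨e, ⟨t, t⟩⟩. The sister tifn has type t; that is not a function onto ⟨e, ⟨t, t⟩⟩, so wug must be the functor, of type ⟨t, ⟨e, ⟨t, t⟩⟩⟩.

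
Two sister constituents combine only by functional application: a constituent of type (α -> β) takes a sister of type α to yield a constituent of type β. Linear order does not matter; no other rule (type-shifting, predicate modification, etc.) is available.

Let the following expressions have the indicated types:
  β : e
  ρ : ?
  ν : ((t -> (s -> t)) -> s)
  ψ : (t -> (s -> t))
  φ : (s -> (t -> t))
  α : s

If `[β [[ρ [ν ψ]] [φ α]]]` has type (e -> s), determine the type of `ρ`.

(s -> ((t -> t) -> (e -> (e -> s))))

[β [[ρ [ν ψ]] [φ α]]] is required to be (e -> s). β : e cannot yield (e -> s) as functor, so [[ρ [ν ψ]] [φ α]] : (e -> (e -> s)).
[[ρ [ν ψ]] [φ α]] is required to be (e -> (e -> s)). [φ α] : (t -> t) cannot yield (e -> (e -> s)) as functor, so [ρ [ν ψ]] : ((t -> t) -> (e -> (e -> s))).
[ρ [ν ψ]] is required to be ((t -> t) -> (e -> (e -> s))). [ν ψ] : s cannot yield ((t -> t) -> (e -> (e -> s))) as functor, so ρ : (s -> ((t -> t) -> (e -> (e -> s)))).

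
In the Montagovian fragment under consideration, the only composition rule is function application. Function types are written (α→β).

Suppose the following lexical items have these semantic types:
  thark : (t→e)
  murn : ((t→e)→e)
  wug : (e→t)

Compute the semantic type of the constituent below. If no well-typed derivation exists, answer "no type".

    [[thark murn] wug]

[thark murn]: murn is ((t→e)→e), thark is (t→e); result e.
[[thark murn] wug]: wug is (e→t), [thark murn] is e; result t.

t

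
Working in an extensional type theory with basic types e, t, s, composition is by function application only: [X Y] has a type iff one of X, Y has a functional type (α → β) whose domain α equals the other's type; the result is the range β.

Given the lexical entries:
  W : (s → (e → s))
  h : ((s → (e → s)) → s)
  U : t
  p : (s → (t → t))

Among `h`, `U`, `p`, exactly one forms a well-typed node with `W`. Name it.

h

h — combines: h : ((s → (e → s)) → s) takes W : (s → (e → s)) as argument, giving s.
U : t — does not combine with W.
p : (s → (t → t)) — does not combine with W.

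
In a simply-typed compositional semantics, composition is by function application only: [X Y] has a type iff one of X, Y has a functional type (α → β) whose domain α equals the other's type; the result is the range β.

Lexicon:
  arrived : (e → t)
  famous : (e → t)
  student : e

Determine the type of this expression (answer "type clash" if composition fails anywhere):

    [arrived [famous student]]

type clash

[famous student]: famous is (e → t), student is e; result t.
[arrived [famous student]]: (e → t) and t cannot combine by function application — type clash.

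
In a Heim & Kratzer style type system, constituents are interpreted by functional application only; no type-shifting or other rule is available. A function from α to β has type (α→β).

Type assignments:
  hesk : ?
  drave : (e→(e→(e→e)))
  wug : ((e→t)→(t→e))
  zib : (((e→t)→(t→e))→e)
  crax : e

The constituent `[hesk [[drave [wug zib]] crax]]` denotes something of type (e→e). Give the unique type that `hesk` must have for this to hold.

[hesk [[drave [wug zib]] crax]] is required to be (e→e). [[drave [wug zib]] crax] : (e→e) cannot yield (e→e) as functor, so hesk : ((e→e)→(e→e)).

((e→e)→(e→e))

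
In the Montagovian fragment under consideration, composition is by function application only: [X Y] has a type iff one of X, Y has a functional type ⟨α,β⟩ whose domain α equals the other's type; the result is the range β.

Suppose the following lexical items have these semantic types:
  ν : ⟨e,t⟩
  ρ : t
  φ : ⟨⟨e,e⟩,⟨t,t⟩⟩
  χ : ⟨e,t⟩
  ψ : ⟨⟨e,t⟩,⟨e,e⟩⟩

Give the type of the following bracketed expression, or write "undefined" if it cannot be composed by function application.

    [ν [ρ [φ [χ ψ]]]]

undefined

[χ ψ]: ψ is ⟨⟨e,t⟩,⟨e,e⟩⟩, χ is ⟨e,t⟩; result ⟨e,e⟩.
[φ [χ ψ]]: φ is ⟨⟨e,e⟩,⟨t,t⟩⟩, [χ ψ] is ⟨e,e⟩; result ⟨t,t⟩.
[ρ [φ [χ ψ]]]: [φ [χ ψ]] is ⟨t,t⟩, ρ is t; result t.
[ν [ρ [φ [χ ψ]]]]: ⟨e,t⟩ with t — neither is a function whose domain matches the other; composition fails here.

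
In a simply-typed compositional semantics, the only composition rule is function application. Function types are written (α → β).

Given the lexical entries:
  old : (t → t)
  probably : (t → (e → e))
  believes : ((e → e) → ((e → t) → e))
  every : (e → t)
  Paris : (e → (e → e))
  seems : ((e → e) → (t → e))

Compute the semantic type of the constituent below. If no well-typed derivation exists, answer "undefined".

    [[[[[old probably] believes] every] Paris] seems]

[old probably]: (t → t) and (t → (e → e)) cannot combine by function application — type clash.

undefined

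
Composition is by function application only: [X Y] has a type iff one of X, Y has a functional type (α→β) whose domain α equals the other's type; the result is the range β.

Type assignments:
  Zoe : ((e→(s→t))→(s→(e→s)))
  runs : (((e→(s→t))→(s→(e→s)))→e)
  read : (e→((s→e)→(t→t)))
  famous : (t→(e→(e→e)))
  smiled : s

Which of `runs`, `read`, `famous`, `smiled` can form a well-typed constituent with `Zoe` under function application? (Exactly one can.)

runs — combines: runs : (((e→(s→t))→(s→(e→s)))→e) takes Zoe : ((e→(s→t))→(s→(e→s))) as argument, giving e.
read : (e→((s→e)→(t→t))) — neither side's domain matches the other.
famous : (t→(e→(e→e))) — neither side's domain matches the other.
smiled : s — neither side's domain matches the other.

runs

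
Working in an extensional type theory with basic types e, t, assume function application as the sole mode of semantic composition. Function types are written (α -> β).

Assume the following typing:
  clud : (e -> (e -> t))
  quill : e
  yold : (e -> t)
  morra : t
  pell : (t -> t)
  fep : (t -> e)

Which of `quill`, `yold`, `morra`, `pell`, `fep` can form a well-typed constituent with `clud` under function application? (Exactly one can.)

quill

quill — combines: clud : (e -> (e -> t)) takes quill : e as argument, giving (e -> t).
yold : (e -> t) — clud needs e; yold needs e; neither fits.
morra : t — clud needs e; morra needs nothing (atomic); neither fits.
pell : (t -> t) — clud needs e; pell needs t; neither fits.
fep : (t -> e) — clud needs e; fep needs t; neither fits.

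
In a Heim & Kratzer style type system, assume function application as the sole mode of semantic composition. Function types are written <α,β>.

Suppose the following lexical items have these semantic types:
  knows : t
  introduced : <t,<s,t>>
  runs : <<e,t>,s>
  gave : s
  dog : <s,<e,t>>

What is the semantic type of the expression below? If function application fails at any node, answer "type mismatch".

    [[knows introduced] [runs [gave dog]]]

t

[knows introduced]: introduced is <t,<s,t>>, knows is t; result <s,t>.
[gave dog]: dog is <s,<e,t>>, gave is s; result <e,t>.
[runs [gave dog]]: runs is <<e,t>,s>, [gave dog] is <e,t>; result s.
[[knows introduced] [runs [gave dog]]]: [knows introduced] is <s,t>, [runs [gave dog]] is s; result t.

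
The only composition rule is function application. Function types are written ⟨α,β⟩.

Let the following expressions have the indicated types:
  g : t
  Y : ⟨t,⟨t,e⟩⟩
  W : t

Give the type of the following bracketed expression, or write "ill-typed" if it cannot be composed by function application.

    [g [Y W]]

e

[Y W]: Y is ⟨t,⟨t,e⟩⟩, W is t; result ⟨t,e⟩.
[g [Y W]]: [Y W] is ⟨t,e⟩, g is t; result e.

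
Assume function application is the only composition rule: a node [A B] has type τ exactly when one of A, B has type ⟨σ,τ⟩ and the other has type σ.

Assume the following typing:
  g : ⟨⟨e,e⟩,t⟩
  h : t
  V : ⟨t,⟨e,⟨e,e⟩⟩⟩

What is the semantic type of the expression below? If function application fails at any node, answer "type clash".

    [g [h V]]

type clash

[h V]: V is ⟨t,⟨e,⟨e,e⟩⟩⟩, h is t; result ⟨e,⟨e,e⟩⟩.
[g [h V]]: ⟨⟨e,e⟩,t⟩ and ⟨e,⟨e,e⟩⟩ cannot combine by function application — type clash.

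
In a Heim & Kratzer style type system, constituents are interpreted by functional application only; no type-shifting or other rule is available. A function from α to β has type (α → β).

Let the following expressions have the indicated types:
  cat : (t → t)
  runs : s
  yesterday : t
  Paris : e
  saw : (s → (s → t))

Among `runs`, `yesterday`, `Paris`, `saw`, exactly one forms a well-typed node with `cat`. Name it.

runs : s — cat needs t; runs needs nothing (atomic); neither fits.
yesterday — combines: cat : (t → t) takes yesterday : t as argument, giving t.
Paris : e — cat needs t; Paris needs nothing (atomic); neither fits.
saw : (s → (s → t)) — cat needs t; saw needs s; neither fits.

yesterday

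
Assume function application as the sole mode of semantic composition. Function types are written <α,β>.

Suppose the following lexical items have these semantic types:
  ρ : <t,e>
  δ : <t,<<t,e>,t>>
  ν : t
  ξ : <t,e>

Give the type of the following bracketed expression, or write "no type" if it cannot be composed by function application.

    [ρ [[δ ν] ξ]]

e

[δ ν]: δ is <t,<<t,e>,t>>, ν is t; result <<t,e>,t>.
[[δ ν] ξ]: [δ ν] is <<t,e>,t>, ξ is <t,e>; result t.
[ρ [[δ ν] ξ]]: ρ is <t,e>, [[δ ν] ξ] is t; result e.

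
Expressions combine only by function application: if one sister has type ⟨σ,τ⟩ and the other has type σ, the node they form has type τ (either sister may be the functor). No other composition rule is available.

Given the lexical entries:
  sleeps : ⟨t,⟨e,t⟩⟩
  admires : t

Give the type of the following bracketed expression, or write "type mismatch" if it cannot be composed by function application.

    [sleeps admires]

⟨e,t⟩

[sleeps admires]: functor sleeps : ⟨t,⟨e,t⟩⟩, argument admires : t; result ⟨e,t⟩.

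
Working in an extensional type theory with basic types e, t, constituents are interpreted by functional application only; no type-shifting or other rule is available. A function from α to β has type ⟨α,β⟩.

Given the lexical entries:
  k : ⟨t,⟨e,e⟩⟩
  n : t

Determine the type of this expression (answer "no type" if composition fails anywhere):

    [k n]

⟨e,e⟩

[k n]: functor k : ⟨t,⟨e,e⟩⟩, argument n : t; result ⟨e,e⟩.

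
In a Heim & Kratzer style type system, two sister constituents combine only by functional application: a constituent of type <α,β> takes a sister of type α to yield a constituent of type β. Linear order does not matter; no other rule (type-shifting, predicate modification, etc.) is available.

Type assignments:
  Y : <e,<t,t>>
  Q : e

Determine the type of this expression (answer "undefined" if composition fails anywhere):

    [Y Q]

<t,t>

[Y Q]: <e,<t,t>> applied to e yields <t,t>.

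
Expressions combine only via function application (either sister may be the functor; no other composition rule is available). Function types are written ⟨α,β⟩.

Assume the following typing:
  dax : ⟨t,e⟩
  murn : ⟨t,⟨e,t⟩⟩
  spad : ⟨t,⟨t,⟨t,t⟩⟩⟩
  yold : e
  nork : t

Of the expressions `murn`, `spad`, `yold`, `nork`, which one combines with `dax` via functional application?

murn : ⟨t,⟨e,t⟩⟩ — no; dax wants t, and murn wants t.
spad : ⟨t,⟨t,⟨t,t⟩⟩⟩ — no; dax wants t, and spad wants t.
yold : e — no; dax wants t, and yold wants nothing (atomic).
nork — combines: dax : ⟨t,e⟩ takes nork : t as argument, giving e.

nork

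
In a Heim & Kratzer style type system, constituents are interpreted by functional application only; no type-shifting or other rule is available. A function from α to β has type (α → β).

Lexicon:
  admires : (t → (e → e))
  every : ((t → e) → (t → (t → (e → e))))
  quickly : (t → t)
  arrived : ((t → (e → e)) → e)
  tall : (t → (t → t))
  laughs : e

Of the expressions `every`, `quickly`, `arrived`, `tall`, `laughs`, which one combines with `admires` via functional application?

arrived

every : ((t → e) → (t → (t → (e → e)))) — neither side's domain matches the other.
quickly : (t → t) — neither side's domain matches the other.
arrived — combines: arrived : ((t → (e → e)) → e) takes admires : (t → (e → e)) as argument, giving e.
tall : (t → (t → t)) — neither side's domain matches the other.
laughs : e — neither side's domain matches the other.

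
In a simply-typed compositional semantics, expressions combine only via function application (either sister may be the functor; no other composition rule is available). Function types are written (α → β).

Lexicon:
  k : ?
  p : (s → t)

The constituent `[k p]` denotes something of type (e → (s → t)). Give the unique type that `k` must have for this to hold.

((s → t) → (e → (s → t)))

[k p] is required to be (e → (s → t)). p : (s → t) cannot yield (e → (s → t)) as functor, so k : ((s → t) → (e → (s → t))).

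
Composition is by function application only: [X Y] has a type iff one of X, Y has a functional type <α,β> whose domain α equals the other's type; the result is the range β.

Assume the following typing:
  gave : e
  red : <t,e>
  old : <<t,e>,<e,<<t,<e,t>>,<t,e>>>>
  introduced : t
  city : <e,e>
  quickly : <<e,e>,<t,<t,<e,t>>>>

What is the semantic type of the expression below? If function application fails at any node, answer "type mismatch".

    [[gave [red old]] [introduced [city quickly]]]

<t,e>

[red old] — old of type <<t,e>,<e,<<t,<e,t>>,<t,e>>>> combines with red of type <t,e>: type <e,<<t,<e,t>>,<t,e>>>.
[gave [red old]] — [red old] of type <e,<<t,<e,t>>,<t,e>>> combines with gave of type e: type <<t,<e,t>>,<t,e>>.
[city quickly] — quickly of type <<e,e>,<t,<t,<e,t>>>> combines with city of type <e,e>: type <t,<t,<e,t>>>.
[introduced [city quickly]] — [city quickly] of type <t,<t,<e,t>>> combines with introduced of type t: type <t,<e,t>>.
[[gave [red old]] [introduced [city quickly]]] — [gave [red old]] of type <<t,<e,t>>,<t,e>> combines with [introduced [city quickly]] of type <t,<e,t>>: type <t,e>.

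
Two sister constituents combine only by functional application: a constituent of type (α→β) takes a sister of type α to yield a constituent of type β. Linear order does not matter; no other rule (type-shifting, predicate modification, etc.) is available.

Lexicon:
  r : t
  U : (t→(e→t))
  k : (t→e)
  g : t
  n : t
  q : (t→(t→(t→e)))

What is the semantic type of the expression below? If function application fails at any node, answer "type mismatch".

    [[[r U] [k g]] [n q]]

(t→e)

At [r U], U : (t→(e→t)) takes r : t, giving (e→t).
At [k g], k : (t→e) takes g : t, giving e.
At [[r U] [k g]], [r U] : (e→t) takes [k g] : e, giving t.
At [n q], q : (t→(t→(t→e))) takes n : t, giving (t→(t→e)).
At [[[r U] [k g]] [n q]], [n q] : (t→(t→e)) takes [[r U] [k g]] : t, giving (t→e).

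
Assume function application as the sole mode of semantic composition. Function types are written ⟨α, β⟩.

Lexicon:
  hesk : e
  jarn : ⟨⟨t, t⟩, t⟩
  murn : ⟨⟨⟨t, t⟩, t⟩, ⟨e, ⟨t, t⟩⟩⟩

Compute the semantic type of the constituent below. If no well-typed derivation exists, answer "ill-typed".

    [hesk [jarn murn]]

⟨t, t⟩

[jarn murn]: functor murn : ⟨⟨⟨t, t⟩, t⟩, ⟨e, ⟨t, t⟩⟩⟩, argument jarn : ⟨⟨t, t⟩, t⟩; result ⟨e, ⟨t, t⟩⟩.
[hesk [jarn murn]]: functor [jarn murn] : ⟨e, ⟨t, t⟩⟩, argument hesk : e; result ⟨t, t⟩.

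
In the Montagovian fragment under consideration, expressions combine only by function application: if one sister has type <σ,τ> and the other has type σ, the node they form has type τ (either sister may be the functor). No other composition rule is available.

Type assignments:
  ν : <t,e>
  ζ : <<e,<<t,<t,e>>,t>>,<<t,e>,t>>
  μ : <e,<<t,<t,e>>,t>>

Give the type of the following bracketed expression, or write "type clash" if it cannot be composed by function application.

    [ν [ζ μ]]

[ζ μ]: ζ is <<e,<<t,<t,e>>,t>>,<<t,e>,t>>, μ is <e,<<t,<t,e>>,t>>; result <<t,e>,t>.
[ν [ζ μ]]: [ζ μ] is <<t,e>,t>, ν is <t,e>; result t.

t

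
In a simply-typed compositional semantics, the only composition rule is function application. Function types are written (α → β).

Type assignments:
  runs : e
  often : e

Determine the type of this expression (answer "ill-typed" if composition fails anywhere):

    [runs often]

ill-typed

[runs often]: e and e cannot combine by function application — type clash.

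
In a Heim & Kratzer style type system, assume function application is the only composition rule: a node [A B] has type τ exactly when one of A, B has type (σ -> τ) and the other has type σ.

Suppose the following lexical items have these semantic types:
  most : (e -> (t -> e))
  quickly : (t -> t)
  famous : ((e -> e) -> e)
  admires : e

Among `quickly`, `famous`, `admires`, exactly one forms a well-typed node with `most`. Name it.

quickly : (t -> t) — neither side's domain matches the other.
famous : ((e -> e) -> e) — neither side's domain matches the other.
admires — combines: most : (e -> (t -> e)) takes admires : e as argument, giving (t -> e).

admires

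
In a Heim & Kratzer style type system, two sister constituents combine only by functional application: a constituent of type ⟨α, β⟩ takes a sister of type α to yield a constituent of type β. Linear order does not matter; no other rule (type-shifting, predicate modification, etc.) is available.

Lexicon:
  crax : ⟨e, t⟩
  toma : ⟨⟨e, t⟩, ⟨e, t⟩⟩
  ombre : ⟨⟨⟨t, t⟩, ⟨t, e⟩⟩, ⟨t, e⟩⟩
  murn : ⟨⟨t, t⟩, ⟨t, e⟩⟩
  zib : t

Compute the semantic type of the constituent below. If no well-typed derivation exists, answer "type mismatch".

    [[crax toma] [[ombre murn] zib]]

[crax toma]: ⟨⟨e, t⟩, ⟨e, t⟩⟩ applied to ⟨e, t⟩ yields ⟨e, t⟩.
[ombre murn]: ⟨⟨⟨t, t⟩, ⟨t, e⟩⟩, ⟨t, e⟩⟩ applied to ⟨⟨t, t⟩, ⟨t, e⟩⟩ yields ⟨t, e⟩.
[[ombre murn] zib]: ⟨t, e⟩ applied to t yields e.
[[crax toma] [[ombre murn] zib]]: ⟨e, t⟩ applied to e yields t.

t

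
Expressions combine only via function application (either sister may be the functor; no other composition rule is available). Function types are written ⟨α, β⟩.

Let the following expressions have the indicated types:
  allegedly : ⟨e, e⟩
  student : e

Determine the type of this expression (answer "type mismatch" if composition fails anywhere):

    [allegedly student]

At [allegedly student], allegedly : ⟨e, e⟩ takes student : e, giving e.

e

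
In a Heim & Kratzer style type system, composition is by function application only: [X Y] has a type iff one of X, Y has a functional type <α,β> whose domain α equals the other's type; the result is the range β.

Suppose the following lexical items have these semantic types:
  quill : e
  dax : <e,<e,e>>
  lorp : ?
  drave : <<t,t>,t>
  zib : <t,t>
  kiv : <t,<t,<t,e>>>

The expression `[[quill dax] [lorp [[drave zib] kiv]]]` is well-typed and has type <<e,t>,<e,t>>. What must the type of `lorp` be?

[[quill dax] [lorp [[drave zib] kiv]]] is required to be <<e,t>,<e,t>>. [quill dax] : <e,e> cannot yield <<e,t>,<e,t>> as functor, so [lorp [[drave zib] kiv]] : <<e,e>,<<e,t>,<e,t>>>.
[lorp [[drave zib] kiv]] is required to be <<e,e>,<<e,t>,<e,t>>>. [[drave zib] kiv] : <t,<t,e>> cannot yield <<e,e>,<<e,t>,<e,t>>> as functor, so lorp : <<t,<t,e>>,<<e,e>,<<e,t>,<e,t>>>>.

<<t,<t,e>>,<<e,e>,<<e,t>,<e,t>>>>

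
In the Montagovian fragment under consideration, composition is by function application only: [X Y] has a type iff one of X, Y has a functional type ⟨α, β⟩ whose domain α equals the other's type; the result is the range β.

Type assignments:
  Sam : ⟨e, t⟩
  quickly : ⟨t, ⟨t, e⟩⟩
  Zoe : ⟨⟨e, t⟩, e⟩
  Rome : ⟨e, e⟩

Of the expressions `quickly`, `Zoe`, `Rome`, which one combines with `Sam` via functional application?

Zoe

quickly : ⟨t, ⟨t, e⟩⟩ — neither side's domain matches the other.
Zoe — combines: Zoe : ⟨⟨e, t⟩, e⟩ takes Sam : ⟨e, t⟩ as argument, giving e.
Rome : ⟨e, e⟩ — neither side's domain matches the other.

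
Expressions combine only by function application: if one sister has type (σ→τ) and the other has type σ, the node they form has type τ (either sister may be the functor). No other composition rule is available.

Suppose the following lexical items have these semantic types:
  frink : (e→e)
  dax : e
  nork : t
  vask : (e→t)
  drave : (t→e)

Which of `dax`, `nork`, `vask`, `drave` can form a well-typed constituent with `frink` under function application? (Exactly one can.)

dax — combines: frink : (e→e) takes dax : e as argument, giving e.
nork : t — frink needs e; nork needs nothing (atomic); neither fits.
vask : (e→t) — frink needs e; vask needs e; neither fits.
drave : (t→e) — frink needs e; drave needs t; neither fits.

dax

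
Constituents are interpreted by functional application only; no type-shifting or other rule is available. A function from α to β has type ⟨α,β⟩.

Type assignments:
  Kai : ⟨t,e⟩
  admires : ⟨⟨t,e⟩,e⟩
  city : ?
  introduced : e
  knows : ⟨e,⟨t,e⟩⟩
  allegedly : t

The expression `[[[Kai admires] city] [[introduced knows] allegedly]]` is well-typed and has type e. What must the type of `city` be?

⟨e,⟨e,e⟩⟩

[[[Kai admires] city] [[introduced knows] allegedly]] must have type e. The sister [[introduced knows] allegedly] has type e; that is not a function onto e, so [[Kai admires] city] must be the functor, of type ⟨e,e⟩.
[[Kai admires] city] must have type ⟨e,e⟩. The sister [Kai admires] has type e; that is not a function onto ⟨e,e⟩, so city must be the functor, of type ⟨e,⟨e,e⟩⟩.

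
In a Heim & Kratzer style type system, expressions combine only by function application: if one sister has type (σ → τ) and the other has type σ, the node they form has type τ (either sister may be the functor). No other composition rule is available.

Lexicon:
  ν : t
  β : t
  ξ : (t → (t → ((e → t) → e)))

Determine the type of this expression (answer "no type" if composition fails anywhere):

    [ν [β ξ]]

[β ξ]: functor ξ : (t → (t → ((e → t) → e))), argument β : t; result (t → ((e → t) → e)).
[ν [β ξ]]: functor [β ξ] : (t → ((e → t) → e)), argument ν : t; result ((e → t) → e).

((e → t) → e)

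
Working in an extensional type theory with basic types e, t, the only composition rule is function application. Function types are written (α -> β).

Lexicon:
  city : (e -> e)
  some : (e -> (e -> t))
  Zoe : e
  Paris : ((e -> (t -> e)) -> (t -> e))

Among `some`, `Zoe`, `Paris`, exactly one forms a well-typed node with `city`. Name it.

some : (e -> (e -> t)) — no; city wants e, and some wants e.
Zoe — combines: city : (e -> e) takes Zoe : e as argument, giving e.
Paris : ((e -> (t -> e)) -> (t -> e)) — no; city wants e, and Paris wants (e -> (t -> e)).

Zoe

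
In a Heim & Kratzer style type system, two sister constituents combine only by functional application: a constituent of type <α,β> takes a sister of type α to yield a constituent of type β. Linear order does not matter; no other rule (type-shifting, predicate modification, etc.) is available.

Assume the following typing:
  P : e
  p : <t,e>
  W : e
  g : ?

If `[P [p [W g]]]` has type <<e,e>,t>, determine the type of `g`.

<e,<<t,e>,<e,<<e,e>,t>>>>

For [P [p [W g]]] to have type <<e,e>,t> with P of type e, [p [W g]] must be the function: [p [W g]] : <e,<<e,e>,t>>.
For [p [W g]] to have type <e,<<e,e>,t>> with p of type <t,e>, [W g] must be the function: [W g] : <<t,e>,<e,<<e,e>,t>>>.
For [W g] to have type <<t,e>,<e,<<e,e>,t>>> with W of type e, g must be the function: g : <e,<<t,e>,<e,<<e,e>,t>>>>.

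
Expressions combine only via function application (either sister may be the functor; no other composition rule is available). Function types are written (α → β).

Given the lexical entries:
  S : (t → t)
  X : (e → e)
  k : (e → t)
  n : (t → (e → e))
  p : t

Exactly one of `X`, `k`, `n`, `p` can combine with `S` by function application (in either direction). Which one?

X : (e → e) — neither side's domain matches the other.
k : (e → t) — neither side's domain matches the other.
n : (t → (e → e)) — neither side's domain matches the other.
p — combines: S : (t → t) takes p : t as argument, giving t.

p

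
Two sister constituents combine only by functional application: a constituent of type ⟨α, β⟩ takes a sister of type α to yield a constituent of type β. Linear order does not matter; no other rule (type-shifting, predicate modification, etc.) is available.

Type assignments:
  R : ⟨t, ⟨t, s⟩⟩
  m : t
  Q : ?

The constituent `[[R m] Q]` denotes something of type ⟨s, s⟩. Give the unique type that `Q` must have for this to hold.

⟨⟨t, s⟩, ⟨s, s⟩⟩

[[R m] Q] must have type ⟨s, s⟩. The sister [R m] has type ⟨t, s⟩; that is not a function onto ⟨s, s⟩, so Q must be the functor, of type ⟨⟨t, s⟩, ⟨s, s⟩⟩.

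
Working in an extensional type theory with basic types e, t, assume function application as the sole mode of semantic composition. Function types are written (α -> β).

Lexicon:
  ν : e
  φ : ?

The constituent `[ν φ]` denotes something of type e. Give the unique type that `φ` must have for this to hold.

(e -> e)

At [ν φ] (required: e): ν is e, which is not a function with range e; hence φ is the functor — type (e -> e).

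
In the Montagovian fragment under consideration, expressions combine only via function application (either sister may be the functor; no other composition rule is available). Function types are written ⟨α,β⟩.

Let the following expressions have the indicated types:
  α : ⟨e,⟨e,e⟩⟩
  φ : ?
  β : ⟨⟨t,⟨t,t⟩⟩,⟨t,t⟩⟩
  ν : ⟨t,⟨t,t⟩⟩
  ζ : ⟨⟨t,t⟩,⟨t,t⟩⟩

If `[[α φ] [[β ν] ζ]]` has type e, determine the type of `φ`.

⟨⟨e,⟨e,e⟩⟩,⟨⟨t,t⟩,e⟩⟩

[[α φ] [[β ν] ζ]] is required to be e. [[β ν] ζ] : ⟨t,t⟩ cannot yield e as functor, so [α φ] : ⟨⟨t,t⟩,e⟩.
[α φ] is required to be ⟨⟨t,t⟩,e⟩. α : ⟨e,⟨e,e⟩⟩ cannot yield ⟨⟨t,t⟩,e⟩ as functor, so φ : ⟨⟨e,⟨e,e⟩⟩,⟨⟨t,t⟩,e⟩⟩.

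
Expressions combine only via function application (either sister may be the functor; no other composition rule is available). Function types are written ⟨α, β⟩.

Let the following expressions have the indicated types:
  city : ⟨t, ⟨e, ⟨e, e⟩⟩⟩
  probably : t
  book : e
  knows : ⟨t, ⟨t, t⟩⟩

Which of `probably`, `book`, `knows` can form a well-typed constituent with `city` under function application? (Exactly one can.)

probably

probably — combines: city : ⟨t, ⟨e, ⟨e, e⟩⟩⟩ takes probably : t as argument, giving ⟨e, ⟨e, e⟩⟩.
book : e — does not combine with city.
knows : ⟨t, ⟨t, t⟩⟩ — does not combine with city.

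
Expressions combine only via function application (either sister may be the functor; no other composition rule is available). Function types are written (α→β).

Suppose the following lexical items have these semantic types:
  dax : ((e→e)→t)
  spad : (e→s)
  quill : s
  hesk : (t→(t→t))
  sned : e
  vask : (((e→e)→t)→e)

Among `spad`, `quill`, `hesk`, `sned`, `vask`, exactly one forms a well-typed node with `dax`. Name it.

vask

spad : (e→s) — neither side's domain matches the other.
quill : s — neither side's domain matches the other.
hesk : (t→(t→t)) — neither side's domain matches the other.
sned : e — neither side's domain matches the other.
vask — combines: vask : (((e→e)→t)→e) takes dax : ((e→e)→t) as argument, giving e.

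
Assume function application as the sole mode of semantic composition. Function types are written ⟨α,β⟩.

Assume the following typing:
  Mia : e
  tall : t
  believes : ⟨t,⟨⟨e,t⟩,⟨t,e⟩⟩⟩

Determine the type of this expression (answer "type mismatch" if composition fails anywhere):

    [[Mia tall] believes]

type mismatch

[Mia tall]: e and t cannot combine by function application — type clash.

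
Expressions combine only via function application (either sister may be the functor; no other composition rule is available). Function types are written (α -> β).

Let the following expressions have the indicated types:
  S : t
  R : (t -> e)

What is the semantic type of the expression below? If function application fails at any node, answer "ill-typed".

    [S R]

[S R]: functor R : (t -> e), argument S : t; result e.

e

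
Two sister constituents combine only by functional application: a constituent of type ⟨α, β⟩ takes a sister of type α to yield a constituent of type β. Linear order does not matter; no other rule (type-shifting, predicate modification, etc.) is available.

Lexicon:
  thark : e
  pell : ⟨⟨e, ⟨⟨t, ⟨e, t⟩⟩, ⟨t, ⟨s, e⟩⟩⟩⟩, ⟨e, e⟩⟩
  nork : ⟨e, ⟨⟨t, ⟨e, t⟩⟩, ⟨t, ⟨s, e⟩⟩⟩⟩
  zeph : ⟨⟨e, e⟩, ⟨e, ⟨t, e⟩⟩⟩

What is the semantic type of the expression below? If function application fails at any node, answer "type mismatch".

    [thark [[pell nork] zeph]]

⟨t, e⟩

At [pell nork], pell : ⟨⟨e, ⟨⟨t, ⟨e, t⟩⟩, ⟨t, ⟨s, e⟩⟩⟩⟩, ⟨e, e⟩⟩ takes nork : ⟨e, ⟨⟨t, ⟨e, t⟩⟩, ⟨t, ⟨s, e⟩⟩⟩⟩, giving ⟨e, e⟩.
At [[pell nork] zeph], zeph : ⟨⟨e, e⟩, ⟨e, ⟨t, e⟩⟩⟩ takes [pell nork] : ⟨e, e⟩, giving ⟨e, ⟨t, e⟩⟩.
At [thark [[pell nork] zeph]], [[pell nork] zeph] : ⟨e, ⟨t, e⟩⟩ takes thark : e, giving ⟨t, e⟩.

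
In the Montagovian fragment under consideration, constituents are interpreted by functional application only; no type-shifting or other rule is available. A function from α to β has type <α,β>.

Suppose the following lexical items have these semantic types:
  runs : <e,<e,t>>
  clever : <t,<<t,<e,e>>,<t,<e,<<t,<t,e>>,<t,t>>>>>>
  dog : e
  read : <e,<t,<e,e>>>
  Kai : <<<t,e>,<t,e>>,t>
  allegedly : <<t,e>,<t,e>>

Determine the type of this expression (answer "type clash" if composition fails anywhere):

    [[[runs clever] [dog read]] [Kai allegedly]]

type clash

[runs clever]: <e,<e,t>> and <t,<<t,<e,e>>,<t,<e,<<t,<t,e>>,<t,t>>>>>> cannot combine by function application — type clash.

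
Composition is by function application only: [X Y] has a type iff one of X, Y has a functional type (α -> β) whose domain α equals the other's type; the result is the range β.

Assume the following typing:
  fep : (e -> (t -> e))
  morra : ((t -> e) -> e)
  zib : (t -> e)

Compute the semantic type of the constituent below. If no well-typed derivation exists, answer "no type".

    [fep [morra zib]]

[morra zib]: functor morra : ((t -> e) -> e), argument zib : (t -> e); result e.
[fep [morra zib]]: functor fep : (e -> (t -> e)), argument [morra zib] : e; result (t -> e).

(t -> e)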